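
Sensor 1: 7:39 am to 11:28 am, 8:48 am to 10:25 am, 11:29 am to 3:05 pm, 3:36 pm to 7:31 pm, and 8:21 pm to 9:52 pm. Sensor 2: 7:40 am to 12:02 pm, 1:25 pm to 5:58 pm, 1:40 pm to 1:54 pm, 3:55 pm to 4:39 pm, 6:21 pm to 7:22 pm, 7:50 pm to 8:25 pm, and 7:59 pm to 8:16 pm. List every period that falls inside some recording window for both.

7:40 am–11:28 am, 11:29 am–12:02 pm, 1:25 pm–3:05 pm, 3:36 pm–5:58 pm, 6:21 pm–7:22 pm, 8:21 pm–8:25 pm

A, merged: 7:39 am–11:28 am, 11:29 am–3:05 pm, 3:36 pm–7:31 pm, 8:21 pm–9:52 pm.
B, merged: 7:40 am–12:02 pm, 1:25 pm–5:58 pm, 6:21 pm–7:22 pm, 7:50 pm–8:25 pm.
7:39 am–11:28 am ∩ B → 7:40 am–11:28 am.
11:29 am–3:05 pm ∩ B → 11:29 am–12:02 pm, 1:25 pm–3:05 pm.
3:36 pm–7:31 pm ∩ B → 3:36 pm–5:58 pm, 6:21 pm–7:22 pm.
8:21 pm–9:52 pm ∩ B → 8:21 pm–8:25 pm.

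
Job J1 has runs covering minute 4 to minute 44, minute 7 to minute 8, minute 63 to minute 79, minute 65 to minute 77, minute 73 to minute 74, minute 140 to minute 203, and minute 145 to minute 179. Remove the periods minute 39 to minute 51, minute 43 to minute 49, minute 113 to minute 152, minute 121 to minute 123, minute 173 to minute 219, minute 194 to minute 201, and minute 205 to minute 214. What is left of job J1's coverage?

A, merged: minute 4 to minute 44, minute 63 to minute 79, minute 140 to minute 203.
B, merged: minute 39 to minute 51, minute 113 to minute 152, minute 173 to minute 219.
minute 4 to minute 44 with B removed leaves minute 4 to minute 39.
minute 63 to minute 79 is untouched.
minute 140 to minute 203 with B removed leaves minute 152 to minute 173.

minute 4 to minute 39, minute 63 to minute 79, minute 152 to minute 173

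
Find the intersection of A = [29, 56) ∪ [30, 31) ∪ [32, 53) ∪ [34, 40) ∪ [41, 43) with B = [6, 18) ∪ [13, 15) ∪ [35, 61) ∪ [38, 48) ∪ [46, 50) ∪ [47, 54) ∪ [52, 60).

[35, 56)

First set merges to [29, 56).
Second set merges to [6, 18), [35, 61).
[29, 56) ∩ B → [35, 56).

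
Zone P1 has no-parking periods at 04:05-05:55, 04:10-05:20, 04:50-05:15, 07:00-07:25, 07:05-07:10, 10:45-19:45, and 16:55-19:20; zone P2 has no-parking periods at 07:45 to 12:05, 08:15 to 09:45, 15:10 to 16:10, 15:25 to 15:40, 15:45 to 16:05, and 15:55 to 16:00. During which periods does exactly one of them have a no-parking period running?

Merge the first list: 04:05-05:55, 07:00-07:25, 10:45-19:45.
Merge the second list: 07:45-12:05, 15:10-16:10.
Only in the first: 04:05-05:55, 07:00-07:25, 12:05-15:10, 16:10-19:45.
Only in the second: 07:45-10:45.
Together these are the periods covered by exactly one.

04:05-05:55, 07:00-07:25, 07:45-10:45, 12:05-15:10, 16:10-19:45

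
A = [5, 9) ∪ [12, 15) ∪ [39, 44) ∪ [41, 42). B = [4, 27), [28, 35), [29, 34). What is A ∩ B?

[5, 9) ∪ [12, 15)

Merge the first list: [5, 9), [12, 15), [39, 44).
Merge the second list: [4, 27), [28, 35).
[5, 9) overlaps B on [5, 9).
[12, 15) overlaps B on [12, 15).
[39, 44) falls entirely outside B.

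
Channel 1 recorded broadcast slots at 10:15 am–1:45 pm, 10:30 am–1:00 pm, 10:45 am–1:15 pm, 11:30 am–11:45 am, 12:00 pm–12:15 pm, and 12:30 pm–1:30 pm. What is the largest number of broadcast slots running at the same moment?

At 11:30 am, 4 of the intervals are simultaneously active.
No point has more.

4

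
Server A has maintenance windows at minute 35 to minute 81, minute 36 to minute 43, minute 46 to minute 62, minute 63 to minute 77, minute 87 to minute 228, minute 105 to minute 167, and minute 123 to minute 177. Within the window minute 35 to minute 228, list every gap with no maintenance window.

minute 81 to minute 87

The merged coverage is minute 35 to minute 81, minute 87 to minute 228.
Complement within minute 35 to minute 228: minute 81 to minute 87.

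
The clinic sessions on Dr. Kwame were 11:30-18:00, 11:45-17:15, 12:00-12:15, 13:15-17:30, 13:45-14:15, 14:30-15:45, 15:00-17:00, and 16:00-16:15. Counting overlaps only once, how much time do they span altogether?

6 h 30 min

Merged: 11:30-18:00.
Length: 6 h 30 min.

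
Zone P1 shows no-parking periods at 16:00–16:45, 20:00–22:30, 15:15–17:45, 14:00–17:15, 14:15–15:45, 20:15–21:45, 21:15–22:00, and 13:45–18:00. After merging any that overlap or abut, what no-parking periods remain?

Sort by start: 13:45–18:00, 14:00–17:15, 14:15–15:45, 15:15–17:45, 16:00–16:45, 20:00–22:30, 20:15–21:45, 21:15–22:00.
14:00–17:15 overlaps/touches 13:45–18:00 → extend to 13:45–18:00.
14:15–15:45 overlaps/touches 13:45–18:00 → extend to 13:45–18:00.
15:15–17:45 overlaps/touches 13:45–18:00 → extend to 13:45–18:00.
16:00–16:45 overlaps/touches 13:45–18:00 → extend to 13:45–18:00.
20:00–22:30 is disjoint → start new block.
20:15–21:45 overlaps/touches 20:00–22:30 → extend to 20:00–22:30.
21:15–22:00 overlaps/touches 20:00–22:30 → extend to 20:00–22:30.

13:45–18:00, 20:00–22:30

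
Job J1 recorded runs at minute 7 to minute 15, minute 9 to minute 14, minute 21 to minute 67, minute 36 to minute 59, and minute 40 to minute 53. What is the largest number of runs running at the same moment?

Walk the sorted start/end points keeping a running depth.
The depth first hits 3 at minute 40.

3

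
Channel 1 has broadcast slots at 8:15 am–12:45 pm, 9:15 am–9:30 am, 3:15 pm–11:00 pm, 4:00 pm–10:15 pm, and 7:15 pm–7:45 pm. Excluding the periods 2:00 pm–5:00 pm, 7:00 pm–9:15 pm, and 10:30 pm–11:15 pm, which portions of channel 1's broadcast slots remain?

Merge the first list: 8:15 am-12:45 pm, 3:15 pm-11:00 pm.
8:15 am-12:45 pm: nothing removed.
3:15 pm-11:00 pm \ B = 5:00 pm-7:00 pm, 9:15 pm-10:30 pm.

8:15 am-12:45 pm, 5:00 pm-7:00 pm, 9:15 pm-10:30 pm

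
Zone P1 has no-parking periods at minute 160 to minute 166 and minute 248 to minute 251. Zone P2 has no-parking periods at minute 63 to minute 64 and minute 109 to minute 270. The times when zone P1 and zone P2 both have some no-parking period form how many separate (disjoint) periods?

A ∩ B = minute 160 to minute 166, minute 248 to minute 251.
That is 2 disjoint pieces.

2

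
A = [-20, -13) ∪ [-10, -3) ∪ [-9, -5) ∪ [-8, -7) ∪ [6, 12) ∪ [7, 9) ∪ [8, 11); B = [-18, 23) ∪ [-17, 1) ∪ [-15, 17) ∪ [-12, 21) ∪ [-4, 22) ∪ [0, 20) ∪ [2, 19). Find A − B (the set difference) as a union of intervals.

[-20, -18)

First set merges to [-20, -13), [-10, -3), [6, 12).
Second set merges to [-18, 23).
[-20, -13) \ B = [-20, -18).
[-10, -3): entirely removed.
[6, 12): entirely removed.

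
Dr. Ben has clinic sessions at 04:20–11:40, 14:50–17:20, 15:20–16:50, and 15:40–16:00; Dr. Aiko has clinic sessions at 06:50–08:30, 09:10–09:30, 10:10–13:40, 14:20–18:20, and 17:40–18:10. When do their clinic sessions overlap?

First set merges to 04:20–11:40, 14:50–17:20.
Second set merges to 06:50–08:30, 09:10–09:30, 10:10–13:40, 14:20–18:20.
04:20–11:40 ∩ B → 06:50–08:30, 09:10–09:30, 10:10–11:40.
14:50–17:20 ∩ B → 14:50–17:20.

06:50–08:30, 09:10–09:30, 10:10–11:40, 14:50–17:20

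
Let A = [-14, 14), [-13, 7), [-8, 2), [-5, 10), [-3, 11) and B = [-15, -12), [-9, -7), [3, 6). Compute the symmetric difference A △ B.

First set merges to [-14, 14).
A \ B = [-12, -9), [-7, 3), [6, 14).
B \ A = [-15, -14).
Union of the two gives the symmetric difference.

[-15, -14) ∪ [-12, -9) ∪ [-7, 3) ∪ [6, 14)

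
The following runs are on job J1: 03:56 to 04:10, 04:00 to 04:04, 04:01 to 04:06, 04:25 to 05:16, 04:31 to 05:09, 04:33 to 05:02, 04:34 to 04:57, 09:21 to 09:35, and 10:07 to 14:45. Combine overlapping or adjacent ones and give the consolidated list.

03:56–04:10, 04:25–05:16, 09:21–09:35, 10:07–14:45

04:00–04:04 overlaps/touches 03:56–04:10 → extend to 03:56–04:10.
04:01–04:06 overlaps/touches 03:56–04:10 → extend to 03:56–04:10.
04:25–05:16 is disjoint → start new block.
04:31–05:09 overlaps/touches 04:25–05:16 → extend to 04:25–05:16.
04:33–05:02 overlaps/touches 04:25–05:16 → extend to 04:25–05:16.
04:34–04:57 overlaps/touches 04:25–05:16 → extend to 04:25–05:16.
09:21–09:35 is disjoint → start new block.
10:07–14:45 is disjoint → start new block.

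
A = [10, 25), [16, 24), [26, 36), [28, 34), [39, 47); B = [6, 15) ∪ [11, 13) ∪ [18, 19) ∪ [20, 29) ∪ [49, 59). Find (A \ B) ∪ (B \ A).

[6, 10) ∪ [15, 18) ∪ [19, 20) ∪ [25, 26) ∪ [29, 36) ∪ [39, 47) ∪ [49, 59)

Merge the first list: [10, 25), [26, 36), [39, 47).
Merge the second list: [6, 15), [18, 19), [20, 29), [49, 59).
Only in the first: [15, 18), [19, 20), [29, 36), [39, 47).
Only in the second: [6, 10), [25, 26), [49, 59).
Together these are the periods covered by exactly one.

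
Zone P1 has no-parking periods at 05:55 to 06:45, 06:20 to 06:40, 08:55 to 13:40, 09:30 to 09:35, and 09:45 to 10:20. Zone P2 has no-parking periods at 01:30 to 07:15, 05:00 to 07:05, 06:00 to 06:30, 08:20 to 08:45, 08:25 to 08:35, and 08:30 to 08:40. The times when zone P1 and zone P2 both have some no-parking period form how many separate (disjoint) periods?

Merge the first list: 05:55–06:45, 08:55–13:40.
Merge the second list: 01:30–07:15, 08:20–08:45.
A ∩ B = 05:55–06:45.
That is 1 disjoint piece.

1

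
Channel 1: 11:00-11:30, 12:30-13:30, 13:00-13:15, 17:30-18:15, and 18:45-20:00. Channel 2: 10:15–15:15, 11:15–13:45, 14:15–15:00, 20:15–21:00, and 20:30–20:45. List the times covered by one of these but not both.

First set merges to 11:00–11:30, 12:30–13:30, 17:30–18:15, 18:45–20:00.
Second set merges to 10:15–15:15, 20:15–21:00.
Only in the first: 17:30–18:15, 18:45–20:00.
Only in the second: 10:15–11:00, 11:30–12:30, 13:30–15:15, 20:15–21:00.
Together these are the periods covered by exactly one.

10:15–11:00, 11:30–12:30, 13:30–15:15, 17:30–18:15, 18:45–20:00, 20:15–21:00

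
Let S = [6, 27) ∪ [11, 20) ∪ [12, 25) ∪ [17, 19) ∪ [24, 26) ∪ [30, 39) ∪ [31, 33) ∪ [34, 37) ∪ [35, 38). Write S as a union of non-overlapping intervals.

[11, 20) overlaps/touches [6, 27) → extend to [6, 27).
[12, 25) overlaps/touches [6, 27) → extend to [6, 27).
[17, 19) overlaps/touches [6, 27) → extend to [6, 27).
[24, 26) overlaps/touches [6, 27) → extend to [6, 27).
[30, 39) is disjoint → start new block.
[31, 33) overlaps/touches [30, 39) → extend to [30, 39).
[34, 37) overlaps/touches [30, 39) → extend to [30, 39).
[35, 38) overlaps/touches [30, 39) → extend to [30, 39).

[6, 27) ∪ [30, 39)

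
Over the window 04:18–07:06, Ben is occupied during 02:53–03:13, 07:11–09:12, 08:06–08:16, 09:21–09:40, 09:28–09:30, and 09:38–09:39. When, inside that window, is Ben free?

04:18–07:06

After merging, the occupied span is 02:53–03:13, 07:11–09:12, 09:21–09:40.
Uncovered inside 04:18–07:06: 04:18–07:06.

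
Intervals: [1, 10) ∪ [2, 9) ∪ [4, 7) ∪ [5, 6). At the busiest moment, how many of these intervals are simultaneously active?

4

Walk the sorted start/end points keeping a running depth.
The depth first hits 4 at 5.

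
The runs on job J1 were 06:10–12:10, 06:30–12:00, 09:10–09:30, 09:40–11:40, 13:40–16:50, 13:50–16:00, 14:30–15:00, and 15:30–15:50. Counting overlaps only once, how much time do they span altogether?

Merged: 06:10-12:10, 13:40-16:50.
Lengths: 6 h + 3 h 10 min = 9 h 10 min.

9 h 10 min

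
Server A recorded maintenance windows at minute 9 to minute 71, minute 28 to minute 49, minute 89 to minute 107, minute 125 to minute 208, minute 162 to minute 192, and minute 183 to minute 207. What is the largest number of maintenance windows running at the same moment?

3

At minute 183, 3 of the intervals are simultaneously active.
No point has more.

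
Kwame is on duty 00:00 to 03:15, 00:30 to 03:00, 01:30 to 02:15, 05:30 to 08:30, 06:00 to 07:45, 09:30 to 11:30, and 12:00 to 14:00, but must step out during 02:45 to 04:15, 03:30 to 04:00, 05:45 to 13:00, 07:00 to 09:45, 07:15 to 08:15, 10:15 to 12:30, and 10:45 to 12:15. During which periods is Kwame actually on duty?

A, merged: 00:00-03:15, 05:30-08:30, 09:30-11:30, 12:00-14:00.
B, merged: 02:45-04:15, 05:45-13:00.
00:00-03:15 with B removed leaves 00:00-02:45.
05:30-08:30 with B removed leaves 05:30-05:45.
09:30-11:30 lies entirely inside B → drops out.
12:00-14:00 with B removed leaves 13:00-14:00.

00:00-02:45, 05:30-05:45, 13:00-14:00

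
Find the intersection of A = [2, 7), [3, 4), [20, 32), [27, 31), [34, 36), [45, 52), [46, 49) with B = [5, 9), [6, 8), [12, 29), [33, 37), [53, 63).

[5, 7) ∪ [20, 29) ∪ [34, 36)

First set merges to [2, 7), [20, 32), [34, 36), [45, 52).
Second set merges to [5, 9), [12, 29), [33, 37), [53, 63).
[2, 7) ∩ B → [5, 7).
[20, 32) ∩ B → [20, 29).
[34, 36) ∩ B → [34, 36).
[45, 52) meets no B interval.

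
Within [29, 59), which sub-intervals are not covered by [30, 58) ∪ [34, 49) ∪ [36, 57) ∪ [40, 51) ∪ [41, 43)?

Covered (merged): [30, 58).
Uncovered inside [29, 59): [29, 30), [58, 59).

[29, 30) ∪ [58, 59)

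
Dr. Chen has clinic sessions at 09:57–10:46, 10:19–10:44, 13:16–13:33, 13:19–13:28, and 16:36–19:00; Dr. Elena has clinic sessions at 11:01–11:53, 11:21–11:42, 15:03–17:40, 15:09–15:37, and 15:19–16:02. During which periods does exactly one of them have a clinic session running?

09:57–10:46, 11:01–11:53, 13:16–13:33, 15:03–16:36, 17:40–19:00

First set merges to 09:57–10:46, 13:16–13:33, 16:36–19:00.
Second set merges to 11:01–11:53, 15:03–17:40.
A but not B: 09:57–10:46, 13:16–13:33, 17:40–19:00.
B but not A: 11:01–11:53, 15:03–16:36.
Combining gives A △ B.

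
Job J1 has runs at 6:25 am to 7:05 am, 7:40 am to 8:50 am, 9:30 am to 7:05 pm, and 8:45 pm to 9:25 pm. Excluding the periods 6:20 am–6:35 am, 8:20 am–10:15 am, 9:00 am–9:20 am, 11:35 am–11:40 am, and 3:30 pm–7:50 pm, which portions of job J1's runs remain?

B, merged: 6:20 am–6:35 am, 8:20 am–10:15 am, 11:35 am–11:40 am, 3:30 pm–7:50 pm.
6:25 am–7:05 am with B removed leaves 6:35 am–7:05 am.
7:40 am–8:50 am with B removed leaves 7:40 am–8:20 am.
9:30 am–7:05 pm with B removed leaves 10:15 am–11:35 am, 11:40 am–3:30 pm.
8:45 pm–9:25 pm is untouched.

6:35 am–7:05 am, 7:40 am–8:20 am, 10:15 am–11:35 am, 11:40 am–3:30 pm, 8:45 pm–9:25 pm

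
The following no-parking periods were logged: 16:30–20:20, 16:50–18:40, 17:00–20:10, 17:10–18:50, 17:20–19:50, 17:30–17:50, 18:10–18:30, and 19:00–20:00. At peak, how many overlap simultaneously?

Sweep endpoints in order; track running count of active intervals.
Peak of 6 reached at 17:30.

6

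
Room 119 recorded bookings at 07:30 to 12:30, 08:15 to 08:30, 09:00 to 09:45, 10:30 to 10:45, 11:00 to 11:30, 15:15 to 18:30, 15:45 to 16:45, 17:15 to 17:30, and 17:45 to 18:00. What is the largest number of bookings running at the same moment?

Walk the sorted start/end points keeping a running depth.
The depth first hits 2 at 08:15.

2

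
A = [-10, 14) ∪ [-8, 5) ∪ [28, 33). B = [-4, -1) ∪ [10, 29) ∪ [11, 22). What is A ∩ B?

First set merges to [-10, 14), [28, 33).
Second set merges to [-4, -1), [10, 29).
[-10, 14) meets the second set on [-4, -1), [10, 14).
[28, 33) meets the second set on [28, 29).

[-4, -1) ∪ [10, 14) ∪ [28, 29)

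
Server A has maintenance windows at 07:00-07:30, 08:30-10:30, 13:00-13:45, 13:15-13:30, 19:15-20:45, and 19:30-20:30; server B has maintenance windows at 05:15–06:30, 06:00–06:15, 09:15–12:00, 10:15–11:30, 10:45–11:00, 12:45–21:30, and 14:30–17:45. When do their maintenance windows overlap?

First set merges to 07:00–07:30, 08:30–10:30, 13:00–13:45, 19:15–20:45.
Second set merges to 05:15–06:30, 09:15–12:00, 12:45–21:30.
07:00–07:30: no overlap with the second set.
08:30–10:30 meets the second set on 09:15–10:30.
13:00–13:45 meets the second set on 13:00–13:45.
19:15–20:45 meets the second set on 19:15–20:45.

09:15–10:30, 13:00–13:45, 19:15–20:45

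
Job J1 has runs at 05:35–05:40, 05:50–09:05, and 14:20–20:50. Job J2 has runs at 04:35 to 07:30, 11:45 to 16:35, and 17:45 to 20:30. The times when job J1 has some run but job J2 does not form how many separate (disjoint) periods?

A \ B = 07:30-09:05, 16:35-17:45, 20:30-20:50.
That is 3 disjoint pieces.

3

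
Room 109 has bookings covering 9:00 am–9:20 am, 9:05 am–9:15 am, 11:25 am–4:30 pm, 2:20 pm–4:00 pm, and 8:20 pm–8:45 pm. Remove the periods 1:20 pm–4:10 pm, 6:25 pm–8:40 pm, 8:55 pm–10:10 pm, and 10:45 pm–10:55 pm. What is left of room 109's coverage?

First set merges to 9:00 am–9:20 am, 11:25 am–4:30 pm, 8:20 pm–8:45 pm.
9:00 am–9:20 am is untouched.
11:25 am–4:30 pm with B removed leaves 11:25 am–1:20 pm, 4:10 pm–4:30 pm.
8:20 pm–8:45 pm with B removed leaves 8:40 pm–8:45 pm.

9:00 am–9:20 am, 11:25 am–1:20 pm, 4:10 pm–4:30 pm, 8:40 pm–8:45 pm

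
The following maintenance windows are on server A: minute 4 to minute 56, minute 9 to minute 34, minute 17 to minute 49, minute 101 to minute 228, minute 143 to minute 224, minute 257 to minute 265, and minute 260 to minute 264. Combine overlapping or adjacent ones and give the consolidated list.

minute 9 to minute 34 overlaps/touches minute 4 to minute 56 → extend to minute 4 to minute 56.
minute 17 to minute 49 overlaps/touches minute 4 to minute 56 → extend to minute 4 to minute 56.
minute 101 to minute 228 is disjoint → start new block.
minute 143 to minute 224 overlaps/touches minute 101 to minute 228 → extend to minute 101 to minute 228.
minute 257 to minute 265 is disjoint → start new block.
minute 260 to minute 264 overlaps/touches minute 257 to minute 265 → extend to minute 257 to minute 265.

minute 4 to minute 56, minute 101 to minute 228, minute 257 to minute 265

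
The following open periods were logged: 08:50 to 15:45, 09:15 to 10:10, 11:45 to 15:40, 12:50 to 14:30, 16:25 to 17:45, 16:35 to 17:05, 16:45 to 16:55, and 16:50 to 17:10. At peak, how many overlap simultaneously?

4

Walk the sorted start/end points keeping a running depth.
The depth first hits 4 at 16:50.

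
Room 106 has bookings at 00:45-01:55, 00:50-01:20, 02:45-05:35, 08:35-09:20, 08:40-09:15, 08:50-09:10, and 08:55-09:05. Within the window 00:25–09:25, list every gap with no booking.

After merging, the occupied span is 00:45–01:55, 02:45–05:35, 08:35–09:20.
Complement within 00:25–09:25: 00:25–00:45, 01:55–02:45, 05:35–08:35, 09:20–09:25.

00:25–00:45, 01:55–02:45, 05:35–08:35, 09:20–09:25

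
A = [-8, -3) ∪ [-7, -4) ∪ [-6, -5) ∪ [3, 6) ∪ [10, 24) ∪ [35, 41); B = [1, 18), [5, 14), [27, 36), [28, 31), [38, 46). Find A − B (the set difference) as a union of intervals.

Merge the first list: [-8, -3), [3, 6), [10, 24), [35, 41).
Merge the second list: [1, 18), [27, 36), [38, 46).
[-8, -3) is untouched.
[3, 6) lies entirely inside B → drops out.
[10, 24) with B removed leaves [18, 24).
[35, 41) with B removed leaves [36, 38).

[-8, -3) ∪ [18, 24) ∪ [36, 38)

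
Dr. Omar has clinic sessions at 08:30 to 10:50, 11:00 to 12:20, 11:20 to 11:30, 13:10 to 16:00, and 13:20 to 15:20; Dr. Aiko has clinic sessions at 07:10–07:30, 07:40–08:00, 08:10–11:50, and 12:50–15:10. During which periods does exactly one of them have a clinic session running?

A, merged: 08:30-10:50, 11:00-12:20, 13:10-16:00.
A but not B: 11:50-12:20, 15:10-16:00.
B but not A: 07:10-07:30, 07:40-08:00, 08:10-08:30, 10:50-11:00, 12:50-13:10.
Combining gives A △ B.

07:10-07:30, 07:40-08:00, 08:10-08:30, 10:50-11:00, 11:50-12:20, 12:50-13:10, 15:10-16:00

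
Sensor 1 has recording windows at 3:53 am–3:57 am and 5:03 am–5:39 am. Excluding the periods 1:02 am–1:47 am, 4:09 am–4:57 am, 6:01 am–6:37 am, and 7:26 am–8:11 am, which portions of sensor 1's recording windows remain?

3:53 am–3:57 am, 5:03 am–5:39 am

3:53 am–3:57 am: no B overlap → unchanged.
5:03 am–5:39 am: no B overlap → unchanged.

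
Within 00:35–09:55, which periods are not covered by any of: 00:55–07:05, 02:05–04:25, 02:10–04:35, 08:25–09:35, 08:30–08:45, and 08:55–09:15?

After merging, the occupied span is 00:55-07:05, 08:25-09:35.
Complement within 00:35-09:55: 00:35-00:55, 07:05-08:25, 09:35-09:55.

00:35-00:55, 07:05-08:25, 09:35-09:55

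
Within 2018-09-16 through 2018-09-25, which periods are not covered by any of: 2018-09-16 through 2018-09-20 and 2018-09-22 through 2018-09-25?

2018-09-21 through 2018-09-21

The merged coverage is 2018-09-16 through 2018-09-20, 2018-09-22 through 2018-09-25.
Uncovered inside 2018-09-16 through 2018-09-25: 2018-09-21 through 2018-09-21.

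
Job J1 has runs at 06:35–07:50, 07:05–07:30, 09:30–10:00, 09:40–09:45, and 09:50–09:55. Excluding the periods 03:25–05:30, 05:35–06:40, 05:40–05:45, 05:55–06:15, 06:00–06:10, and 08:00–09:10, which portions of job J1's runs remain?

Merge the first list: 06:35-07:50, 09:30-10:00.
Merge the second list: 03:25-05:30, 05:35-06:40, 08:00-09:10.
06:35-07:50 \ B = 06:40-07:50.
09:30-10:00: nothing removed.

06:40-07:50, 09:30-10:00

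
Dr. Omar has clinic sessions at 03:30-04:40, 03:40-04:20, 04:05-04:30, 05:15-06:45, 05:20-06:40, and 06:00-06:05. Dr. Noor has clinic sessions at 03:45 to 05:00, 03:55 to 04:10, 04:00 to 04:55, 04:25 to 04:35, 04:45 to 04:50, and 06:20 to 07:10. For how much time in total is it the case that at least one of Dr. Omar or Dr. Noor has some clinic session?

First set merges to 03:30-04:40, 05:15-06:45.
Second set merges to 03:45-05:00, 06:20-07:10.
A ∪ B = 03:30-05:00, 05:15-07:10.
Total: 1 h 30 min + 1 h 55 min = 3 h 25 min.

3 h 25 min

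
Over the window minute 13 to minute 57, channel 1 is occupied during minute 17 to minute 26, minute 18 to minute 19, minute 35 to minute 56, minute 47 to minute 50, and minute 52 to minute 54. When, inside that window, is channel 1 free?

minute 13 to minute 17, minute 26 to minute 35, minute 56 to minute 57

The merged coverage is minute 17 to minute 26, minute 35 to minute 56.
Gaps within minute 13 to minute 57: minute 13 to minute 17, minute 26 to minute 35, minute 56 to minute 57.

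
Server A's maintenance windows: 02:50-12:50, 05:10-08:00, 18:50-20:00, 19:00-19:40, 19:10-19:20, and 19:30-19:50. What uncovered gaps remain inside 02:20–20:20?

02:20–02:50, 12:50–18:50, 20:00–20:20

After merging, the occupied span is 02:50–12:50, 18:50–20:00.
Gaps within 02:20–20:20: 02:20–02:50, 12:50–18:50, 20:00–20:20.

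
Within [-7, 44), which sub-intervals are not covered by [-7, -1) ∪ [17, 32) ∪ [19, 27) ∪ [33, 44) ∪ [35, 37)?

[-1, 17) ∪ [32, 33)

After merging, the occupied span is [-7, -1), [17, 32), [33, 44).
Complement within [-7, 44): [-1, 17), [32, 33).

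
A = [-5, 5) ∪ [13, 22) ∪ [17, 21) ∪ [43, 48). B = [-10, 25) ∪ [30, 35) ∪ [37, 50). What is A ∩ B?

A, merged: [-5, 5), [13, 22), [43, 48).
[-5, 5) meets the second set on [-5, 5).
[13, 22) meets the second set on [13, 22).
[43, 48) meets the second set on [43, 48).

[-5, 5) ∪ [13, 22) ∪ [43, 48)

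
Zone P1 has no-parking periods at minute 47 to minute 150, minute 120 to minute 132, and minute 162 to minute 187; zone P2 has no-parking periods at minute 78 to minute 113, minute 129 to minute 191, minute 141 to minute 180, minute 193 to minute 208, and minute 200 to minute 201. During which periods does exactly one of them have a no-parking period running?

minute 47 to minute 78, minute 113 to minute 129, minute 150 to minute 162, minute 187 to minute 191, minute 193 to minute 208

First set merges to minute 47 to minute 150, minute 162 to minute 187.
Second set merges to minute 78 to minute 113, minute 129 to minute 191, minute 193 to minute 208.
A \ B = minute 47 to minute 78, minute 113 to minute 129.
B \ A = minute 150 to minute 162, minute 187 to minute 191, minute 193 to minute 208.
Union of the two gives the symmetric difference.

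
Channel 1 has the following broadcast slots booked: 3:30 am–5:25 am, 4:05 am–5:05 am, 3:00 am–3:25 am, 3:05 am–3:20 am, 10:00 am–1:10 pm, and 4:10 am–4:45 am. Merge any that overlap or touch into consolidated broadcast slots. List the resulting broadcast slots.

Sort by start: 3:00 am–3:25 am, 3:05 am–3:20 am, 3:30 am–5:25 am, 4:05 am–5:05 am, 4:10 am–4:45 am, 10:00 am–1:10 pm.
3:05 am–3:20 am overlaps/touches 3:00 am–3:25 am → extend to 3:00 am–3:25 am.
3:30 am–5:25 am is disjoint → start new block.
4:05 am–5:05 am overlaps/touches 3:30 am–5:25 am → extend to 3:30 am–5:25 am.
4:10 am–4:45 am overlaps/touches 3:30 am–5:25 am → extend to 3:30 am–5:25 am.
10:00 am–1:10 pm is disjoint → start new block.

3:00 am–3:25 am, 3:30 am–5:25 am, 10:00 am–1:10 pm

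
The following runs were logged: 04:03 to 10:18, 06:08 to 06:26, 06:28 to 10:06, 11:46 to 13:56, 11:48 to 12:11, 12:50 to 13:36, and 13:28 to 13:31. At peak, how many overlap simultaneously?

3

Walk the sorted start/end points keeping a running depth.
The depth first hits 3 at 13:28.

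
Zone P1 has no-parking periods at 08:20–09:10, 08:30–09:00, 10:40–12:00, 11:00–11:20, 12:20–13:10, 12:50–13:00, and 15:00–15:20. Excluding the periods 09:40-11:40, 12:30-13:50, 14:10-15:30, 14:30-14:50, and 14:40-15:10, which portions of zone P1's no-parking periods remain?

08:20-09:10, 11:40-12:00, 12:20-12:30

A, merged: 08:20-09:10, 10:40-12:00, 12:20-13:10, 15:00-15:20.
B, merged: 09:40-11:40, 12:30-13:50, 14:10-15:30.
08:20-09:10: no B overlap → unchanged.
10:40-12:00 minus B → 11:40-12:00.
12:20-13:10 minus B → 12:20-12:30.
15:00-15:20: fully covered by B → removed.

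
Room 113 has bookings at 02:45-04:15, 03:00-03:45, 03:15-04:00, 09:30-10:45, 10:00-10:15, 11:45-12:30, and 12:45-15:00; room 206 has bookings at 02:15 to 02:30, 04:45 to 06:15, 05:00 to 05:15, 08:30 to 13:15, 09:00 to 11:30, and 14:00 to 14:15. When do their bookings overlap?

09:30–10:45, 11:45–12:30, 12:45–13:15, 14:00–14:15

Merge the first list: 02:45–04:15, 09:30–10:45, 11:45–12:30, 12:45–15:00.
Merge the second list: 02:15–02:30, 04:45–06:15, 08:30–13:15, 14:00–14:15.
02:45–04:15: no overlap with the second set.
09:30–10:45 meets the second set on 09:30–10:45.
11:45–12:30 meets the second set on 11:45–12:30.
12:45–15:00 meets the second set on 12:45–13:15, 14:00–14:15.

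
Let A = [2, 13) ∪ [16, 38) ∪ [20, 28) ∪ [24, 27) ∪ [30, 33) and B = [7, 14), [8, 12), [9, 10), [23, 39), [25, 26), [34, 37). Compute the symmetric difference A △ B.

[2, 7) ∪ [13, 14) ∪ [16, 23) ∪ [38, 39)

A, merged: [2, 13), [16, 38).
B, merged: [7, 14), [23, 39).
A but not B: [2, 7), [16, 23).
B but not A: [13, 14), [38, 39).
Combining gives A △ B.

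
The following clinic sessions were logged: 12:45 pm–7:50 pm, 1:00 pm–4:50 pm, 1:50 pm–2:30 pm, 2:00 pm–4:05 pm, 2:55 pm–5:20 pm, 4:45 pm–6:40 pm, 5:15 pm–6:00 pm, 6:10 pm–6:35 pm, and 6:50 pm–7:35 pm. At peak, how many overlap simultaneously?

At 2:00 pm, 4 of the intervals are simultaneously active.
No point has more.

4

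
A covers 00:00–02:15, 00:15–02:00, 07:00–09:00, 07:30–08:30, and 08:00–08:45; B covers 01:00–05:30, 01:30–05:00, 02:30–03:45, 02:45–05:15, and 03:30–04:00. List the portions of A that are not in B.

First set merges to 00:00-02:15, 07:00-09:00.
Second set merges to 01:00-05:30.
00:00-02:15 with B removed leaves 00:00-01:00.
07:00-09:00 is untouched.

00:00-01:00, 07:00-09:00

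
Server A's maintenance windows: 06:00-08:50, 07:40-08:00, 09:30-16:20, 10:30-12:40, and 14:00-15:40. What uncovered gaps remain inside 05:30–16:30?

05:30–06:00, 08:50–09:30, 16:20–16:30

The merged coverage is 06:00–08:50, 09:30–16:20.
Complement within 05:30–16:30: 05:30–06:00, 08:50–09:30, 16:20–16:30.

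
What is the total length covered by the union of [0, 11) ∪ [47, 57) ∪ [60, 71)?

Merged: [0, 11), [47, 57), [60, 71).
Lengths: 11 + 10 + 11 = 32.

32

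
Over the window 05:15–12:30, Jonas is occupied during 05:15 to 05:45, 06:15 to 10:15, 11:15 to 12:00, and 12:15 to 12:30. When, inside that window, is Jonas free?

05:45-06:15, 10:15-11:15, 12:00-12:15

After merging, the occupied span is 05:15-05:45, 06:15-10:15, 11:15-12:00, 12:15-12:30.
Gaps within 05:15-12:30: 05:45-06:15, 10:15-11:15, 12:00-12:15.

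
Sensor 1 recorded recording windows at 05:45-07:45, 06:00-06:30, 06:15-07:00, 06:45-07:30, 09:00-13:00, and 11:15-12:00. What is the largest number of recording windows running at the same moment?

Walk the sorted start/end points keeping a running depth.
The depth first hits 3 at 06:15.

3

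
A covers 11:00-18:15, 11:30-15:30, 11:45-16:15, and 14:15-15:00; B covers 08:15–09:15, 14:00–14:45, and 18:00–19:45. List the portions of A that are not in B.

A, merged: 11:00-18:15.
11:00-18:15 minus B → 11:00-14:00, 14:45-18:00.

11:00-14:00, 14:45-18:00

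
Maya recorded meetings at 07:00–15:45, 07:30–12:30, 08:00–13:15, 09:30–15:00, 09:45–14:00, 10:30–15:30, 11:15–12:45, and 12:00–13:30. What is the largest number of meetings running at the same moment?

Sweep endpoints in order; track running count of active intervals.
Peak of 8 reached at 12:00.

8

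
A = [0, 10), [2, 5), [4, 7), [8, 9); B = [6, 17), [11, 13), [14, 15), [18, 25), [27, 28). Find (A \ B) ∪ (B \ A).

A, merged: [0, 10).
B, merged: [6, 17), [18, 25), [27, 28).
A but not B: [0, 6).
B but not A: [10, 17), [18, 25), [27, 28).
Combining gives A △ B.

[0, 6) ∪ [10, 17) ∪ [18, 25) ∪ [27, 28)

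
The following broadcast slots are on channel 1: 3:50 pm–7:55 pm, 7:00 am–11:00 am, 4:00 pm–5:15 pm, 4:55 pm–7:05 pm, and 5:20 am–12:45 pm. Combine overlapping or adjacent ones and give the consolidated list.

5:20 am–12:45 pm, 3:50 pm–7:55 pm

Sort by start: 5:20 am–12:45 pm, 7:00 am–11:00 am, 3:50 pm–7:55 pm, 4:00 pm–5:15 pm, 4:55 pm–7:05 pm.
7:00 am–11:00 am overlaps/touches 5:20 am–12:45 pm → extend to 5:20 am–12:45 pm.
3:50 pm–7:55 pm is disjoint → start new block.
4:00 pm–5:15 pm overlaps/touches 3:50 pm–7:55 pm → extend to 3:50 pm–7:55 pm.
4:55 pm–7:05 pm overlaps/touches 3:50 pm–7:55 pm → extend to 3:50 pm–7:55 pm.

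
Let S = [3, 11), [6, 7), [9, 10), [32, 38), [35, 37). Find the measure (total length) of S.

14

Merged: [3, 11), [32, 38).
Lengths: 8 + 6 = 14.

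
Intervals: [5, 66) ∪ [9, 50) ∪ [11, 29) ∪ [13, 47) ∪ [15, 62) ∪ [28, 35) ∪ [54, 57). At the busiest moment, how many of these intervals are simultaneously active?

Sweep endpoints in order; track running count of active intervals.
Peak of 6 reached at 28.

6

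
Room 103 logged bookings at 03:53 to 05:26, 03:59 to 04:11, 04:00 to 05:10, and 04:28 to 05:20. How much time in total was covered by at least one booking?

Merged: 03:53–05:26.
Length: 1 h 33 min.

1 h 33 min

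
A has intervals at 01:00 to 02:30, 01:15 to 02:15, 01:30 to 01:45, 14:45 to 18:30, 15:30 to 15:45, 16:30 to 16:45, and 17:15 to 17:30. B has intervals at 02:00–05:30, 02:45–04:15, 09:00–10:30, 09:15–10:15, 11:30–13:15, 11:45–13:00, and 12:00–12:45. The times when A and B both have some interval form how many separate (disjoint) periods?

1

First set merges to 01:00–02:30, 14:45–18:30.
Second set merges to 02:00–05:30, 09:00–10:30, 11:30–13:15.
A ∩ B = 02:00–02:30.
That is 1 disjoint piece.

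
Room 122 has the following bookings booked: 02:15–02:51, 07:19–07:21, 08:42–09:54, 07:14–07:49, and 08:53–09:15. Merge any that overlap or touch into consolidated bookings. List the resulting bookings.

Sort by start: 02:15–02:51, 07:14–07:49, 07:19–07:21, 08:42–09:54, 08:53–09:15.
07:14–07:49 is disjoint → start new block.
07:19–07:21 overlaps/touches 07:14–07:49 → extend to 07:14–07:49.
08:42–09:54 is disjoint → start new block.
08:53–09:15 overlaps/touches 08:42–09:54 → extend to 08:42–09:54.

02:15–02:51, 07:14–07:49, 08:42–09:54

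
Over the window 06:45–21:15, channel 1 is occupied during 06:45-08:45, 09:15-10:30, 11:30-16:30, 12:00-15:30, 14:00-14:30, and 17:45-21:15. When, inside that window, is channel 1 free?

08:45–09:15, 10:30–11:30, 16:30–17:45

The merged coverage is 06:45–08:45, 09:15–10:30, 11:30–16:30, 17:45–21:15.
Gaps within 06:45–21:15: 08:45–09:15, 10:30–11:30, 16:30–17:45.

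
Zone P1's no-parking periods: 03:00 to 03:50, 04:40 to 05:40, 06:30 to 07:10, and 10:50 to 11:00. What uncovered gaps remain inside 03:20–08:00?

Covered (merged): 03:00–03:50, 04:40–05:40, 06:30–07:10, 10:50–11:00.
Uncovered inside 03:20–08:00: 03:50–04:40, 05:40–06:30, 07:10–08:00.

03:50–04:40, 05:40–06:30, 07:10–08:00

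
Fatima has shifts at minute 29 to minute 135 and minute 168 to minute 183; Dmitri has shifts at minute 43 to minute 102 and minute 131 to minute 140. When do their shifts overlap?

minute 29 to minute 135 ∩ B → minute 43 to minute 102, minute 131 to minute 135.
minute 168 to minute 183 meets no B interval.

minute 43 to minute 102, minute 131 to minute 135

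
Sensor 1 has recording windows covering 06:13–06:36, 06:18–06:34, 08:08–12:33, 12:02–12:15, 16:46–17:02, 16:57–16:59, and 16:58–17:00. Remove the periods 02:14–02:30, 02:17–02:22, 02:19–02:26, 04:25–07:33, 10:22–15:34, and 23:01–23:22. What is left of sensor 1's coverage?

Merge the first list: 06:13-06:36, 08:08-12:33, 16:46-17:02.
Merge the second list: 02:14-02:30, 04:25-07:33, 10:22-15:34, 23:01-23:22.
06:13-06:36: fully covered by B → removed.
08:08-12:33 minus B → 08:08-10:22.
16:46-17:02: no B overlap → unchanged.

08:08-10:22, 16:46-17:02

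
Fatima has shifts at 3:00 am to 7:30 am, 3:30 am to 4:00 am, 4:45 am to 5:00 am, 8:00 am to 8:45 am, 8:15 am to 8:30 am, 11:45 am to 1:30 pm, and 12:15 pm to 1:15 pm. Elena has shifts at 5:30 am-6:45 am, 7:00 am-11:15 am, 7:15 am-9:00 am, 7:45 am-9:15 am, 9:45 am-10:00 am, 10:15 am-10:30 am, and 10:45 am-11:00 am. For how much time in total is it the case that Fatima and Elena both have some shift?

2 h 30 min

Merge the first list: 3:00 am-7:30 am, 8:00 am-8:45 am, 11:45 am-1:30 pm.
Merge the second list: 5:30 am-6:45 am, 7:00 am-11:15 am.
A ∩ B = 5:30 am-6:45 am, 7:00 am-7:30 am, 8:00 am-8:45 am.
Total: 1 h 15 min + 30 min + 45 min = 2 h 30 min.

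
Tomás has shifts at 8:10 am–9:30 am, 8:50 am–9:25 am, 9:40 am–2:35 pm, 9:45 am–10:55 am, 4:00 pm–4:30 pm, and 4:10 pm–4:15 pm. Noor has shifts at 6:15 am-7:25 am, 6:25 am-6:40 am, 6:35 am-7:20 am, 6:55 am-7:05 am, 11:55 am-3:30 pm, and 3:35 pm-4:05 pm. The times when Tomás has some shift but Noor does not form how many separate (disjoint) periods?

First set merges to 8:10 am–9:30 am, 9:40 am–2:35 pm, 4:00 pm–4:30 pm.
Second set merges to 6:15 am–7:25 am, 11:55 am–3:30 pm, 3:35 pm–4:05 pm.
A \ B = 8:10 am–9:30 am, 9:40 am–11:55 am, 4:05 pm–4:30 pm.
That is 3 disjoint pieces.

3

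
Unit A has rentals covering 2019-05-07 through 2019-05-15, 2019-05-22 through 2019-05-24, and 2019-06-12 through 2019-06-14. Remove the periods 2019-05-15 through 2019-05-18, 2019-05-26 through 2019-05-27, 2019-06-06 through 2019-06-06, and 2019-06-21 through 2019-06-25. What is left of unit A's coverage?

2019-05-07 through 2019-05-15 with B removed leaves 2019-05-07 through 2019-05-14.
2019-05-22 through 2019-05-24 is untouched.
2019-06-12 through 2019-06-14 is untouched.

2019-05-07 through 2019-05-14, 2019-05-22 through 2019-05-24, 2019-06-12 through 2019-06-14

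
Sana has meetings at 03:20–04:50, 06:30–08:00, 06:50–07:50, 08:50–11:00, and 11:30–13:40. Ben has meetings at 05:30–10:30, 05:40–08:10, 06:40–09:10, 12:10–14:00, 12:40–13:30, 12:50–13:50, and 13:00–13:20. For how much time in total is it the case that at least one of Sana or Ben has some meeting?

9 h 30 min

Merge the first list: 03:20–04:50, 06:30–08:00, 08:50–11:00, 11:30–13:40.
Merge the second list: 05:30–10:30, 12:10–14:00.
A ∪ B = 03:20–04:50, 05:30–11:00, 11:30–14:00.
Total: 1 h 30 min + 5 h 30 min + 2 h 30 min = 9 h 30 min.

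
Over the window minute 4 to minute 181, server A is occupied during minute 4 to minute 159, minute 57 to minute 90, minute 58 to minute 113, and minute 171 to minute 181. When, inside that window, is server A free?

minute 159 to minute 171

Covered (merged): minute 4 to minute 159, minute 171 to minute 181.
Uncovered inside minute 4 to minute 181: minute 159 to minute 171.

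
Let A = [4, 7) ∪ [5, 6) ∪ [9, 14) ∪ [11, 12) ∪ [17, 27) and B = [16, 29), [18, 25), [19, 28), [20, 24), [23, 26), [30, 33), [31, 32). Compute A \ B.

[4, 7) ∪ [9, 14)

First set merges to [4, 7), [9, 14), [17, 27).
Second set merges to [16, 29), [30, 33).
[4, 7): no B overlap → unchanged.
[9, 14): no B overlap → unchanged.
[17, 27): fully covered by B → removed.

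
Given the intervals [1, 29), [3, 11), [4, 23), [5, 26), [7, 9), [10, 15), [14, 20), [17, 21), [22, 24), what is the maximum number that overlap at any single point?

At 7, 5 of the intervals are simultaneously active.
No point has more.

5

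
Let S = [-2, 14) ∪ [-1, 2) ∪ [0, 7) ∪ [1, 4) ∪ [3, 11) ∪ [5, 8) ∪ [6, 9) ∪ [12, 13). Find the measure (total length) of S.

16

Merged: [-2, 14).
Length: 16.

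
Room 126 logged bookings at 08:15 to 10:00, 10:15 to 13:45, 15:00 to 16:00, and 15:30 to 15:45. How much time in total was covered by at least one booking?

Merged: 08:15–10:00, 10:15–13:45, 15:00–16:00.
Lengths: 1 h 45 min + 3 h 30 min + 1 h = 6 h 15 min.

6 h 15 min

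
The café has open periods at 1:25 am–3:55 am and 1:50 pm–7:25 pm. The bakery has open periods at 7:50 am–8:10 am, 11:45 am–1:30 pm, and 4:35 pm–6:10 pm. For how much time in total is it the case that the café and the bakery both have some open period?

1 h 35 min

A ∩ B = 4:35 pm-6:10 pm.
Total: 1 h 35 min.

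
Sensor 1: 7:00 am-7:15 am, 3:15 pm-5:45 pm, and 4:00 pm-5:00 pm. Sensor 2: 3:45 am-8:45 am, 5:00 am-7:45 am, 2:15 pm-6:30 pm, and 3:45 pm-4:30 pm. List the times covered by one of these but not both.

A, merged: 7:00 am-7:15 am, 3:15 pm-5:45 pm.
B, merged: 3:45 am-8:45 am, 2:15 pm-6:30 pm.
A but not B: none.
B but not A: 3:45 am-7:00 am, 7:15 am-8:45 am, 2:15 pm-3:15 pm, 5:45 pm-6:30 pm.
Combining gives A △ B.

3:45 am-7:00 am, 7:15 am-8:45 am, 2:15 pm-3:15 pm, 5:45 pm-6:30 pm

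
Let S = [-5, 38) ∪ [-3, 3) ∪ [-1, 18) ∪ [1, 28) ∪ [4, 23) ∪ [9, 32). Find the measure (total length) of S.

43

Merged: [-5, 38).
Length: 43.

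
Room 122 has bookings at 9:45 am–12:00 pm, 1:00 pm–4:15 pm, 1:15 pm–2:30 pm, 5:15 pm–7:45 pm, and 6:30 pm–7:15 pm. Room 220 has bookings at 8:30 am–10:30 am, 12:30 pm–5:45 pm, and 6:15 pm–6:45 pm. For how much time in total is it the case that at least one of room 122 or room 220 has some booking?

10 h 45 min

A, merged: 9:45 am–12:00 pm, 1:00 pm–4:15 pm, 5:15 pm–7:45 pm.
A ∪ B = 8:30 am–12:00 pm, 12:30 pm–7:45 pm.
Total: 3 h 30 min + 7 h 15 min = 10 h 45 min.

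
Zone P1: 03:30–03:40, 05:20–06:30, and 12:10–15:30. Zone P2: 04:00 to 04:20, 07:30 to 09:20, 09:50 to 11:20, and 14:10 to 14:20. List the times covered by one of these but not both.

03:30-03:40, 04:00-04:20, 05:20-06:30, 07:30-09:20, 09:50-11:20, 12:10-14:10, 14:20-15:30

A \ B = 03:30-03:40, 05:20-06:30, 12:10-14:10, 14:20-15:30.
B \ A = 04:00-04:20, 07:30-09:20, 09:50-11:20.
Union of the two gives the symmetric difference.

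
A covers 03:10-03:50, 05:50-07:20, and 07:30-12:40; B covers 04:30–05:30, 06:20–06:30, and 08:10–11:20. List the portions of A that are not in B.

03:10-03:50, 05:50-06:20, 06:30-07:20, 07:30-08:10, 11:20-12:40

03:10-03:50: no B overlap → unchanged.
05:50-07:20 minus B → 05:50-06:20, 06:30-07:20.
07:30-12:40 minus B → 07:30-08:10, 11:20-12:40.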